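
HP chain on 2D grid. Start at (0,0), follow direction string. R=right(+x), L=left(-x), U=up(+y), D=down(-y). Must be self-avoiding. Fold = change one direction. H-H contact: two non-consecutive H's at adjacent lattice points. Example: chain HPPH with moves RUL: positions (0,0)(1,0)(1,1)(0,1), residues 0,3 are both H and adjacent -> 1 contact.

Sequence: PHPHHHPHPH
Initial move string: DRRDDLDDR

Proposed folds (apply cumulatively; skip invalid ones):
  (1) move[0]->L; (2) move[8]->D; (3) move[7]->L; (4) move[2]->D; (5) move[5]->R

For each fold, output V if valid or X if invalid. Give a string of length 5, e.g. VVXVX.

Initial: DRRDDLDDR -> [(0, 0), (0, -1), (1, -1), (2, -1), (2, -2), (2, -3), (1, -3), (1, -4), (1, -5), (2, -5)]
Fold 1: move[0]->L => LRRDDLDDR INVALID (collision), skipped
Fold 2: move[8]->D => DRRDDLDDD VALID
Fold 3: move[7]->L => DRRDDLDLD VALID
Fold 4: move[2]->D => DRDDDLDLD VALID
Fold 5: move[5]->R => DRDDDRDLD VALID

Answer: XVVVV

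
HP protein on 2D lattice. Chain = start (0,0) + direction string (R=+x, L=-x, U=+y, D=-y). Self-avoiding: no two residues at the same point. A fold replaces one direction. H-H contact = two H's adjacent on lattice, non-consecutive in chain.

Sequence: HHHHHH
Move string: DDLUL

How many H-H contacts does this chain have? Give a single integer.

Positions: [(0, 0), (0, -1), (0, -2), (-1, -2), (-1, -1), (-2, -1)]
H-H contact: residue 1 @(0,-1) - residue 4 @(-1, -1)

Answer: 1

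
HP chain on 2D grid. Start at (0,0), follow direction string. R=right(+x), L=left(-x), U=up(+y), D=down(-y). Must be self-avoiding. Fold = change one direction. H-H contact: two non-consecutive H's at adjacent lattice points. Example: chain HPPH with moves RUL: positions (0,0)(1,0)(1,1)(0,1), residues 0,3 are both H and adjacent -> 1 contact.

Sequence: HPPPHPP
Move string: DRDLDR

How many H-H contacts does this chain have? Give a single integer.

Answer: 0

Derivation:
Positions: [(0, 0), (0, -1), (1, -1), (1, -2), (0, -2), (0, -3), (1, -3)]
No H-H contacts found.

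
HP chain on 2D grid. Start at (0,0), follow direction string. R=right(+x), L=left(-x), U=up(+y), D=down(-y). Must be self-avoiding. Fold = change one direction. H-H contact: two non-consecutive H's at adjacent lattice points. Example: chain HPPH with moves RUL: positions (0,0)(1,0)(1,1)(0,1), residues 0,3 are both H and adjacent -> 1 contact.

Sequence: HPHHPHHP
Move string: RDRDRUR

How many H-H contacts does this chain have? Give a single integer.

Positions: [(0, 0), (1, 0), (1, -1), (2, -1), (2, -2), (3, -2), (3, -1), (4, -1)]
H-H contact: residue 3 @(2,-1) - residue 6 @(3, -1)

Answer: 1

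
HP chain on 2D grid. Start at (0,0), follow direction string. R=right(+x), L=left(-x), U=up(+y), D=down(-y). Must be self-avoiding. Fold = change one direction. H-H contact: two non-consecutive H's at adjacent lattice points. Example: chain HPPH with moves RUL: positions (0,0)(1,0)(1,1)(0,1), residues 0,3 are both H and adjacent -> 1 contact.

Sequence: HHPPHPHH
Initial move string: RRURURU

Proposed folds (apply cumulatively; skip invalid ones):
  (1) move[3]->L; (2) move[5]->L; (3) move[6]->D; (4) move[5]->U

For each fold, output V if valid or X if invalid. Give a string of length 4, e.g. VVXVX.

Answer: VVVX

Derivation:
Initial: RRURURU -> [(0, 0), (1, 0), (2, 0), (2, 1), (3, 1), (3, 2), (4, 2), (4, 3)]
Fold 1: move[3]->L => RRULURU VALID
Fold 2: move[5]->L => RRULULU VALID
Fold 3: move[6]->D => RRULULD VALID
Fold 4: move[5]->U => RRULUUD INVALID (collision), skipped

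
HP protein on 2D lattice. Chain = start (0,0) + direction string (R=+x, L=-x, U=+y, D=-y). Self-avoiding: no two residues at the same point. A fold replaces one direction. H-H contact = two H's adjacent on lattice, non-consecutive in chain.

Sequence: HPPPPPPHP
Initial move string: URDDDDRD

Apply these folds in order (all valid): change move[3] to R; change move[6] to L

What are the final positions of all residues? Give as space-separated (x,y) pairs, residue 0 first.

Answer: (0,0) (0,1) (1,1) (1,0) (2,0) (2,-1) (2,-2) (1,-2) (1,-3)

Derivation:
Initial moves: URDDDDRD
Fold: move[3]->R => URDRDDRD (positions: [(0, 0), (0, 1), (1, 1), (1, 0), (2, 0), (2, -1), (2, -2), (3, -2), (3, -3)])
Fold: move[6]->L => URDRDDLD (positions: [(0, 0), (0, 1), (1, 1), (1, 0), (2, 0), (2, -1), (2, -2), (1, -2), (1, -3)])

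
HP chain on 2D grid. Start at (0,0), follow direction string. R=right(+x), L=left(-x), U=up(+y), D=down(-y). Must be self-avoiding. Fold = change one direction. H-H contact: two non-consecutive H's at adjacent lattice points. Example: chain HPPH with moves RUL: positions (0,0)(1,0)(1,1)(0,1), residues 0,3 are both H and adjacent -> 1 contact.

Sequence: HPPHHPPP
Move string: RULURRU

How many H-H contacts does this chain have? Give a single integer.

Positions: [(0, 0), (1, 0), (1, 1), (0, 1), (0, 2), (1, 2), (2, 2), (2, 3)]
H-H contact: residue 0 @(0,0) - residue 3 @(0, 1)

Answer: 1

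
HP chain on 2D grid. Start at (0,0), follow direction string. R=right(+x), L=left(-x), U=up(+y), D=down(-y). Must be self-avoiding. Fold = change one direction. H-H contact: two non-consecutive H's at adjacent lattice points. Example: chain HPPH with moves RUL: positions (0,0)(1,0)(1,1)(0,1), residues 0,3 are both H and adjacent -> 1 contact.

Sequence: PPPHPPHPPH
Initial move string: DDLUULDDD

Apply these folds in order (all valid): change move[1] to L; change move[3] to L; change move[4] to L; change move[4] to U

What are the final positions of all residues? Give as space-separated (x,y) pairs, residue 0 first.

Initial moves: DDLUULDDD
Fold: move[1]->L => DLLUULDDD (positions: [(0, 0), (0, -1), (-1, -1), (-2, -1), (-2, 0), (-2, 1), (-3, 1), (-3, 0), (-3, -1), (-3, -2)])
Fold: move[3]->L => DLLLULDDD (positions: [(0, 0), (0, -1), (-1, -1), (-2, -1), (-3, -1), (-3, 0), (-4, 0), (-4, -1), (-4, -2), (-4, -3)])
Fold: move[4]->L => DLLLLLDDD (positions: [(0, 0), (0, -1), (-1, -1), (-2, -1), (-3, -1), (-4, -1), (-5, -1), (-5, -2), (-5, -3), (-5, -4)])
Fold: move[4]->U => DLLLULDDD (positions: [(0, 0), (0, -1), (-1, -1), (-2, -1), (-3, -1), (-3, 0), (-4, 0), (-4, -1), (-4, -2), (-4, -3)])

Answer: (0,0) (0,-1) (-1,-1) (-2,-1) (-3,-1) (-3,0) (-4,0) (-4,-1) (-4,-2) (-4,-3)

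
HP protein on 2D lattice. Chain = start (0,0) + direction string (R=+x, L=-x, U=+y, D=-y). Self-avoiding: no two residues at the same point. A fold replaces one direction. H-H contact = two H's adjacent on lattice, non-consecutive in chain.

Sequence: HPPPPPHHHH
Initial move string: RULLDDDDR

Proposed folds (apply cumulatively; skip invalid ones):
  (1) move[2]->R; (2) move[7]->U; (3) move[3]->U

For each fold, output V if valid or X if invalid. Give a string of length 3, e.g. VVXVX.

Answer: XXX

Derivation:
Initial: RULLDDDDR -> [(0, 0), (1, 0), (1, 1), (0, 1), (-1, 1), (-1, 0), (-1, -1), (-1, -2), (-1, -3), (0, -3)]
Fold 1: move[2]->R => RURLDDDDR INVALID (collision), skipped
Fold 2: move[7]->U => RULLDDDUR INVALID (collision), skipped
Fold 3: move[3]->U => RULUDDDDR INVALID (collision), skipped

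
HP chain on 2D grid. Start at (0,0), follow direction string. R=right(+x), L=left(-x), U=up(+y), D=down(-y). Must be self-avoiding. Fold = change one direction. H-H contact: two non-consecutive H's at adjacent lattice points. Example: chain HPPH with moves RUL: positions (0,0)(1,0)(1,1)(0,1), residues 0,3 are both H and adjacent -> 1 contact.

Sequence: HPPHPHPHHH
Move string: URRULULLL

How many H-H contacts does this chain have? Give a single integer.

Answer: 0

Derivation:
Positions: [(0, 0), (0, 1), (1, 1), (2, 1), (2, 2), (1, 2), (1, 3), (0, 3), (-1, 3), (-2, 3)]
No H-H contacts found.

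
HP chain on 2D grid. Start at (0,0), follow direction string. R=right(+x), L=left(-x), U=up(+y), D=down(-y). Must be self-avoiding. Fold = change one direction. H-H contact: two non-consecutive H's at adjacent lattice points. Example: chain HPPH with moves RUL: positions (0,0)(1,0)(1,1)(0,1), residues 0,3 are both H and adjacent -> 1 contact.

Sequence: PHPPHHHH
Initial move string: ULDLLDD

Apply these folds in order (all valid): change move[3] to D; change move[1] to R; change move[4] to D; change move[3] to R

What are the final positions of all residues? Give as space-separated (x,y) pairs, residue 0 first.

Answer: (0,0) (0,1) (1,1) (1,0) (2,0) (2,-1) (2,-2) (2,-3)

Derivation:
Initial moves: ULDLLDD
Fold: move[3]->D => ULDDLDD (positions: [(0, 0), (0, 1), (-1, 1), (-1, 0), (-1, -1), (-2, -1), (-2, -2), (-2, -3)])
Fold: move[1]->R => URDDLDD (positions: [(0, 0), (0, 1), (1, 1), (1, 0), (1, -1), (0, -1), (0, -2), (0, -3)])
Fold: move[4]->D => URDDDDD (positions: [(0, 0), (0, 1), (1, 1), (1, 0), (1, -1), (1, -2), (1, -3), (1, -4)])
Fold: move[3]->R => URDRDDD (positions: [(0, 0), (0, 1), (1, 1), (1, 0), (2, 0), (2, -1), (2, -2), (2, -3)])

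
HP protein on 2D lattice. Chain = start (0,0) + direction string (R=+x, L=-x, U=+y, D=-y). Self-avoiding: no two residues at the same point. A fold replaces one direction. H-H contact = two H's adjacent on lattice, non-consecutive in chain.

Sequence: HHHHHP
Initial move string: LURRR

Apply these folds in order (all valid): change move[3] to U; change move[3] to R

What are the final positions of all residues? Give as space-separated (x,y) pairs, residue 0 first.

Answer: (0,0) (-1,0) (-1,1) (0,1) (1,1) (2,1)

Derivation:
Initial moves: LURRR
Fold: move[3]->U => LURUR (positions: [(0, 0), (-1, 0), (-1, 1), (0, 1), (0, 2), (1, 2)])
Fold: move[3]->R => LURRR (positions: [(0, 0), (-1, 0), (-1, 1), (0, 1), (1, 1), (2, 1)])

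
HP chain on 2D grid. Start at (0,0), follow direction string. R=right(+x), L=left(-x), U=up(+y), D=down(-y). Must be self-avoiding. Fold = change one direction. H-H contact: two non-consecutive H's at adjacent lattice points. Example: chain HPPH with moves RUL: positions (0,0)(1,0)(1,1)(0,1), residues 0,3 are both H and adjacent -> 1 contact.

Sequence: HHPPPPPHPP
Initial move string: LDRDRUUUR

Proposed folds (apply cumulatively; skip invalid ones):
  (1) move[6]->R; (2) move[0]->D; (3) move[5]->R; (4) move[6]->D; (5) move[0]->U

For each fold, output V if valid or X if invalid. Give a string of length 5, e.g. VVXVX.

Answer: VVVXX

Derivation:
Initial: LDRDRUUUR -> [(0, 0), (-1, 0), (-1, -1), (0, -1), (0, -2), (1, -2), (1, -1), (1, 0), (1, 1), (2, 1)]
Fold 1: move[6]->R => LDRDRURUR VALID
Fold 2: move[0]->D => DDRDRURUR VALID
Fold 3: move[5]->R => DDRDRRRUR VALID
Fold 4: move[6]->D => DDRDRRDUR INVALID (collision), skipped
Fold 5: move[0]->U => UDRDRRRUR INVALID (collision), skipped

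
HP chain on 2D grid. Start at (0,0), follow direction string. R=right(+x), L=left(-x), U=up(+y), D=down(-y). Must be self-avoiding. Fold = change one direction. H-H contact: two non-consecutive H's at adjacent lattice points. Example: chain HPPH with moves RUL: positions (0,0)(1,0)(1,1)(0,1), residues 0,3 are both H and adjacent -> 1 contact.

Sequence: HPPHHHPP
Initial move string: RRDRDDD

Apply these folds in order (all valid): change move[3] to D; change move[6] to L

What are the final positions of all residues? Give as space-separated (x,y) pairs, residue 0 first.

Answer: (0,0) (1,0) (2,0) (2,-1) (2,-2) (2,-3) (2,-4) (1,-4)

Derivation:
Initial moves: RRDRDDD
Fold: move[3]->D => RRDDDDD (positions: [(0, 0), (1, 0), (2, 0), (2, -1), (2, -2), (2, -3), (2, -4), (2, -5)])
Fold: move[6]->L => RRDDDDL (positions: [(0, 0), (1, 0), (2, 0), (2, -1), (2, -2), (2, -3), (2, -4), (1, -4)])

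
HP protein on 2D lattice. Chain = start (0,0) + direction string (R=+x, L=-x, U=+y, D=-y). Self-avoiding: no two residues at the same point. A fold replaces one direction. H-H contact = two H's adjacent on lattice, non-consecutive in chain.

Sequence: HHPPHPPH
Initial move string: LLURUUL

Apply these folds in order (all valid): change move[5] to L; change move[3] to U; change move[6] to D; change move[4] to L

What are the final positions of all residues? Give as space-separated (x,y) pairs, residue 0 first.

Answer: (0,0) (-1,0) (-2,0) (-2,1) (-2,2) (-3,2) (-4,2) (-4,1)

Derivation:
Initial moves: LLURUUL
Fold: move[5]->L => LLURULL (positions: [(0, 0), (-1, 0), (-2, 0), (-2, 1), (-1, 1), (-1, 2), (-2, 2), (-3, 2)])
Fold: move[3]->U => LLUUULL (positions: [(0, 0), (-1, 0), (-2, 0), (-2, 1), (-2, 2), (-2, 3), (-3, 3), (-4, 3)])
Fold: move[6]->D => LLUUULD (positions: [(0, 0), (-1, 0), (-2, 0), (-2, 1), (-2, 2), (-2, 3), (-3, 3), (-3, 2)])
Fold: move[4]->L => LLUULLD (positions: [(0, 0), (-1, 0), (-2, 0), (-2, 1), (-2, 2), (-3, 2), (-4, 2), (-4, 1)])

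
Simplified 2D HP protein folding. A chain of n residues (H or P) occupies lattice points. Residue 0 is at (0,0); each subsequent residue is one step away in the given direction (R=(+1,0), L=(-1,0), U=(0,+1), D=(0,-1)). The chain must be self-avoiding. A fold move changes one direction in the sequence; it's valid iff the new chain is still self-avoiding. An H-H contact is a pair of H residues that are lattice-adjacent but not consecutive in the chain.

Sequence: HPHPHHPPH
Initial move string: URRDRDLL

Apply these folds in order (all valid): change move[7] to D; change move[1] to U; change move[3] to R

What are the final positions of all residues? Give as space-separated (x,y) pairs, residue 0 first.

Answer: (0,0) (0,1) (0,2) (1,2) (2,2) (3,2) (3,1) (2,1) (2,0)

Derivation:
Initial moves: URRDRDLL
Fold: move[7]->D => URRDRDLD (positions: [(0, 0), (0, 1), (1, 1), (2, 1), (2, 0), (3, 0), (3, -1), (2, -1), (2, -2)])
Fold: move[1]->U => UURDRDLD (positions: [(0, 0), (0, 1), (0, 2), (1, 2), (1, 1), (2, 1), (2, 0), (1, 0), (1, -1)])
Fold: move[3]->R => UURRRDLD (positions: [(0, 0), (0, 1), (0, 2), (1, 2), (2, 2), (3, 2), (3, 1), (2, 1), (2, 0)])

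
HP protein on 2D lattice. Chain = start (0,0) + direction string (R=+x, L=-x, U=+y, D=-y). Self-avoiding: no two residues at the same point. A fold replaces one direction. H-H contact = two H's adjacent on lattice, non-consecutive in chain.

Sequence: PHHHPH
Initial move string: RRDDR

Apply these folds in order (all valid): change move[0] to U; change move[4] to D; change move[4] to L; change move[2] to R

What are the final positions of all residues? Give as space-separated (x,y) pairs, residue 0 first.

Initial moves: RRDDR
Fold: move[0]->U => URDDR (positions: [(0, 0), (0, 1), (1, 1), (1, 0), (1, -1), (2, -1)])
Fold: move[4]->D => URDDD (positions: [(0, 0), (0, 1), (1, 1), (1, 0), (1, -1), (1, -2)])
Fold: move[4]->L => URDDL (positions: [(0, 0), (0, 1), (1, 1), (1, 0), (1, -1), (0, -1)])
Fold: move[2]->R => URRDL (positions: [(0, 0), (0, 1), (1, 1), (2, 1), (2, 0), (1, 0)])

Answer: (0,0) (0,1) (1,1) (2,1) (2,0) (1,0)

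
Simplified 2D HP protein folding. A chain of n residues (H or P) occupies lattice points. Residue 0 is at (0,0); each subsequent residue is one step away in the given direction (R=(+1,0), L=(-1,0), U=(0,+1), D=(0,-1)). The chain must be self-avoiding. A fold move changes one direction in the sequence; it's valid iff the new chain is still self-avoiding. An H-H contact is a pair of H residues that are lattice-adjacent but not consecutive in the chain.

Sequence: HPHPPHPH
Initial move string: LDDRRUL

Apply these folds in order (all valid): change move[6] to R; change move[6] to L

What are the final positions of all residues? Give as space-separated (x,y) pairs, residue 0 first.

Initial moves: LDDRRUL
Fold: move[6]->R => LDDRRUR (positions: [(0, 0), (-1, 0), (-1, -1), (-1, -2), (0, -2), (1, -2), (1, -1), (2, -1)])
Fold: move[6]->L => LDDRRUL (positions: [(0, 0), (-1, 0), (-1, -1), (-1, -2), (0, -2), (1, -2), (1, -1), (0, -1)])

Answer: (0,0) (-1,0) (-1,-1) (-1,-2) (0,-2) (1,-2) (1,-1) (0,-1)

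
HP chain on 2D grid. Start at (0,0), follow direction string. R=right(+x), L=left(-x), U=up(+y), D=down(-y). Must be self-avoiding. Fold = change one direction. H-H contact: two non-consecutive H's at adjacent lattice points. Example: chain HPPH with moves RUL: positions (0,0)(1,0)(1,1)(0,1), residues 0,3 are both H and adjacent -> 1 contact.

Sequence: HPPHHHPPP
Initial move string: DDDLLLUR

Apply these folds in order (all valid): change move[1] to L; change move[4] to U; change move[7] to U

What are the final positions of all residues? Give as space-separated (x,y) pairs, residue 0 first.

Initial moves: DDDLLLUR
Fold: move[1]->L => DLDLLLUR (positions: [(0, 0), (0, -1), (-1, -1), (-1, -2), (-2, -2), (-3, -2), (-4, -2), (-4, -1), (-3, -1)])
Fold: move[4]->U => DLDLULUR (positions: [(0, 0), (0, -1), (-1, -1), (-1, -2), (-2, -2), (-2, -1), (-3, -1), (-3, 0), (-2, 0)])
Fold: move[7]->U => DLDLULUU (positions: [(0, 0), (0, -1), (-1, -1), (-1, -2), (-2, -2), (-2, -1), (-3, -1), (-3, 0), (-3, 1)])

Answer: (0,0) (0,-1) (-1,-1) (-1,-2) (-2,-2) (-2,-1) (-3,-1) (-3,0) (-3,1)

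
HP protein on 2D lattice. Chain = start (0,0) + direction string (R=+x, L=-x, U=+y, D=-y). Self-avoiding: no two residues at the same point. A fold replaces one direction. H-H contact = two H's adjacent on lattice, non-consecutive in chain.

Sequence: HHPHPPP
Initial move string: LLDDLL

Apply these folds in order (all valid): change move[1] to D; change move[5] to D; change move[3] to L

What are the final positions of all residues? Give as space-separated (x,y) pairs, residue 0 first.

Initial moves: LLDDLL
Fold: move[1]->D => LDDDLL (positions: [(0, 0), (-1, 0), (-1, -1), (-1, -2), (-1, -3), (-2, -3), (-3, -3)])
Fold: move[5]->D => LDDDLD (positions: [(0, 0), (-1, 0), (-1, -1), (-1, -2), (-1, -3), (-2, -3), (-2, -4)])
Fold: move[3]->L => LDDLLD (positions: [(0, 0), (-1, 0), (-1, -1), (-1, -2), (-2, -2), (-3, -2), (-3, -3)])

Answer: (0,0) (-1,0) (-1,-1) (-1,-2) (-2,-2) (-3,-2) (-3,-3)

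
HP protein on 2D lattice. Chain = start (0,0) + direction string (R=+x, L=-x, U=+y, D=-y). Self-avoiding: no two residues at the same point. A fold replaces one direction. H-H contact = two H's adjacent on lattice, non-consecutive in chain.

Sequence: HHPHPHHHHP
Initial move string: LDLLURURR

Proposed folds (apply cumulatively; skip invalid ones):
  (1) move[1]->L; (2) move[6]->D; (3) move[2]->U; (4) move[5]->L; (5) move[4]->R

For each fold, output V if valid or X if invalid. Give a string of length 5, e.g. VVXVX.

Answer: VXVVX

Derivation:
Initial: LDLLURURR -> [(0, 0), (-1, 0), (-1, -1), (-2, -1), (-3, -1), (-3, 0), (-2, 0), (-2, 1), (-1, 1), (0, 1)]
Fold 1: move[1]->L => LLLLURURR VALID
Fold 2: move[6]->D => LLLLURDRR INVALID (collision), skipped
Fold 3: move[2]->U => LLULURURR VALID
Fold 4: move[5]->L => LLULULURR VALID
Fold 5: move[4]->R => LLULRLURR INVALID (collision), skipped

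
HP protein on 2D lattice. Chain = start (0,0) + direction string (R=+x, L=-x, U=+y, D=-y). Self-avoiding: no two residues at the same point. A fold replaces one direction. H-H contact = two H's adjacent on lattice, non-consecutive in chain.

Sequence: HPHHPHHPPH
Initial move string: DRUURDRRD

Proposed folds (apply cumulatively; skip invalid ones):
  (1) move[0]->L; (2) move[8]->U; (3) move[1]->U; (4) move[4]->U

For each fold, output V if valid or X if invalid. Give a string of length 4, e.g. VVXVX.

Initial: DRUURDRRD -> [(0, 0), (0, -1), (1, -1), (1, 0), (1, 1), (2, 1), (2, 0), (3, 0), (4, 0), (4, -1)]
Fold 1: move[0]->L => LRUURDRRD INVALID (collision), skipped
Fold 2: move[8]->U => DRUURDRRU VALID
Fold 3: move[1]->U => DUUURDRRU INVALID (collision), skipped
Fold 4: move[4]->U => DRUUUDRRU INVALID (collision), skipped

Answer: XVXX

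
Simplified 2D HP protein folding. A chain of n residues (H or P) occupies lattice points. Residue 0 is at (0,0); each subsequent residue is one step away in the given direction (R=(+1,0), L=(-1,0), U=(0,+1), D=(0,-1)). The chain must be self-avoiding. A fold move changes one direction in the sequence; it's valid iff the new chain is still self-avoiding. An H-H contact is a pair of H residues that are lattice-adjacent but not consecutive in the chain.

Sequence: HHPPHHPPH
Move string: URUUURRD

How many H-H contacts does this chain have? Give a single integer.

Answer: 0

Derivation:
Positions: [(0, 0), (0, 1), (1, 1), (1, 2), (1, 3), (1, 4), (2, 4), (3, 4), (3, 3)]
No H-H contacts found.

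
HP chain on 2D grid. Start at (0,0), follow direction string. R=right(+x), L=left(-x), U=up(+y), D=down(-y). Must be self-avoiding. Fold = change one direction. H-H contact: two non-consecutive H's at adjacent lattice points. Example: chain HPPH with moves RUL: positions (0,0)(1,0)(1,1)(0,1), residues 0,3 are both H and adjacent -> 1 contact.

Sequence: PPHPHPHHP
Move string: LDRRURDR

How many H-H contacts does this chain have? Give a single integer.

Answer: 1

Derivation:
Positions: [(0, 0), (-1, 0), (-1, -1), (0, -1), (1, -1), (1, 0), (2, 0), (2, -1), (3, -1)]
H-H contact: residue 4 @(1,-1) - residue 7 @(2, -1)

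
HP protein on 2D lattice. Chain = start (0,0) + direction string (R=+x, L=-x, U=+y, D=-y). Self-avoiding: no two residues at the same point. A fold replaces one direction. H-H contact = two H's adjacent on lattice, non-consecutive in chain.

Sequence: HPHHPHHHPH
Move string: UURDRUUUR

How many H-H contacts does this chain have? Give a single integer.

Answer: 1

Derivation:
Positions: [(0, 0), (0, 1), (0, 2), (1, 2), (1, 1), (2, 1), (2, 2), (2, 3), (2, 4), (3, 4)]
H-H contact: residue 3 @(1,2) - residue 6 @(2, 2)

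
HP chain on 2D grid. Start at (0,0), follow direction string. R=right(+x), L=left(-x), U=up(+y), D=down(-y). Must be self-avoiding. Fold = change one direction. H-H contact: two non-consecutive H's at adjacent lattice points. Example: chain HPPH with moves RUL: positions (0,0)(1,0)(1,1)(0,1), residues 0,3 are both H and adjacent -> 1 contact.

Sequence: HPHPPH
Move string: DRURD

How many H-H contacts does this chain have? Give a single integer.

Answer: 1

Derivation:
Positions: [(0, 0), (0, -1), (1, -1), (1, 0), (2, 0), (2, -1)]
H-H contact: residue 2 @(1,-1) - residue 5 @(2, -1)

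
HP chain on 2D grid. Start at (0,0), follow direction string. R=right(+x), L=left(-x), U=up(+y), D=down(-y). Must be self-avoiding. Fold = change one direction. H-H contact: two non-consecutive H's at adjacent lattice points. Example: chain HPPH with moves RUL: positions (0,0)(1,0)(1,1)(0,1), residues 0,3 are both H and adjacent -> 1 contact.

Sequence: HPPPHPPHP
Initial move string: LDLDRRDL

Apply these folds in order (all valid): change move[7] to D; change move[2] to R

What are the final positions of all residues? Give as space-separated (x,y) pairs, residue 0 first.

Initial moves: LDLDRRDL
Fold: move[7]->D => LDLDRRDD (positions: [(0, 0), (-1, 0), (-1, -1), (-2, -1), (-2, -2), (-1, -2), (0, -2), (0, -3), (0, -4)])
Fold: move[2]->R => LDRDRRDD (positions: [(0, 0), (-1, 0), (-1, -1), (0, -1), (0, -2), (1, -2), (2, -2), (2, -3), (2, -4)])

Answer: (0,0) (-1,0) (-1,-1) (0,-1) (0,-2) (1,-2) (2,-2) (2,-3) (2,-4)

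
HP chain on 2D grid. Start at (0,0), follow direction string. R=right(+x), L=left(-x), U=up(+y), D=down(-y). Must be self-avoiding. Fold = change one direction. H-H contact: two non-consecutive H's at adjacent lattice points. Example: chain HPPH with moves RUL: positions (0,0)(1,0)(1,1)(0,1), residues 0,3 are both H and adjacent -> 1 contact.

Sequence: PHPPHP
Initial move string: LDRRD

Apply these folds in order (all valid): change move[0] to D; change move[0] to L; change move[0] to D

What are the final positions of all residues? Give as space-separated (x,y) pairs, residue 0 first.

Initial moves: LDRRD
Fold: move[0]->D => DDRRD (positions: [(0, 0), (0, -1), (0, -2), (1, -2), (2, -2), (2, -3)])
Fold: move[0]->L => LDRRD (positions: [(0, 0), (-1, 0), (-1, -1), (0, -1), (1, -1), (1, -2)])
Fold: move[0]->D => DDRRD (positions: [(0, 0), (0, -1), (0, -2), (1, -2), (2, -2), (2, -3)])

Answer: (0,0) (0,-1) (0,-2) (1,-2) (2,-2) (2,-3)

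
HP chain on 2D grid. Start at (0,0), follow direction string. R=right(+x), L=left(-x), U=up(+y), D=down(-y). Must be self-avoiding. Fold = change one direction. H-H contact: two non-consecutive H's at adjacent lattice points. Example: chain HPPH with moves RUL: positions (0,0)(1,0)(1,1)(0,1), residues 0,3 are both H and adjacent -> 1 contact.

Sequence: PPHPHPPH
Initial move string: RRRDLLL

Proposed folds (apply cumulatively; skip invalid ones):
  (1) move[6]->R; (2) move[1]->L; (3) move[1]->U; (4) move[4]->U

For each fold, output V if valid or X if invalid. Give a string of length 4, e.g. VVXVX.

Initial: RRRDLLL -> [(0, 0), (1, 0), (2, 0), (3, 0), (3, -1), (2, -1), (1, -1), (0, -1)]
Fold 1: move[6]->R => RRRDLLR INVALID (collision), skipped
Fold 2: move[1]->L => RLRDLLL INVALID (collision), skipped
Fold 3: move[1]->U => RURDLLL INVALID (collision), skipped
Fold 4: move[4]->U => RRRDULL INVALID (collision), skipped

Answer: XXXX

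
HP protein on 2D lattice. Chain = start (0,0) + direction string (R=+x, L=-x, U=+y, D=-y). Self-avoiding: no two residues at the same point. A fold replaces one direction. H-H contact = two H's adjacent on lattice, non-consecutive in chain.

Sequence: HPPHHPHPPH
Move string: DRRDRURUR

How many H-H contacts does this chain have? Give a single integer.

Positions: [(0, 0), (0, -1), (1, -1), (2, -1), (2, -2), (3, -2), (3, -1), (4, -1), (4, 0), (5, 0)]
H-H contact: residue 3 @(2,-1) - residue 6 @(3, -1)

Answer: 1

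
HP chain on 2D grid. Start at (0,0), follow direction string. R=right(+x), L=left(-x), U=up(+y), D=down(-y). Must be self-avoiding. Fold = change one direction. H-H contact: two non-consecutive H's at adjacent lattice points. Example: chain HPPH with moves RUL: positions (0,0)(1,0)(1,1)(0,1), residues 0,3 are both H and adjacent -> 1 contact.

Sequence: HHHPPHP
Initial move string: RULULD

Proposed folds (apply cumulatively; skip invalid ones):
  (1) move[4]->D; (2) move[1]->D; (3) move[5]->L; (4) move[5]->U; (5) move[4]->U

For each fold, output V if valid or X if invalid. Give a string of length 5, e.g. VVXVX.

Answer: XXVVV

Derivation:
Initial: RULULD -> [(0, 0), (1, 0), (1, 1), (0, 1), (0, 2), (-1, 2), (-1, 1)]
Fold 1: move[4]->D => RULUDD INVALID (collision), skipped
Fold 2: move[1]->D => RDLULD INVALID (collision), skipped
Fold 3: move[5]->L => RULULL VALID
Fold 4: move[5]->U => RULULU VALID
Fold 5: move[4]->U => RULUUU VALID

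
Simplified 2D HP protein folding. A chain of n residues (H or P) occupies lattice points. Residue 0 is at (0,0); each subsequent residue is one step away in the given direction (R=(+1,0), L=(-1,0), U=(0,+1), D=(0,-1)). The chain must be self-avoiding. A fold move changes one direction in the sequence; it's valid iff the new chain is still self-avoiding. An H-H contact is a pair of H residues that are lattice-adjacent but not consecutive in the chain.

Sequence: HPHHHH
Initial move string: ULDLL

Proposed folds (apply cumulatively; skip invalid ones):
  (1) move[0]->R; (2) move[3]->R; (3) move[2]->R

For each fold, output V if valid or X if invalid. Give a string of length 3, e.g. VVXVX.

Initial: ULDLL -> [(0, 0), (0, 1), (-1, 1), (-1, 0), (-2, 0), (-3, 0)]
Fold 1: move[0]->R => RLDLL INVALID (collision), skipped
Fold 2: move[3]->R => ULDRL INVALID (collision), skipped
Fold 3: move[2]->R => ULRLL INVALID (collision), skipped

Answer: XXX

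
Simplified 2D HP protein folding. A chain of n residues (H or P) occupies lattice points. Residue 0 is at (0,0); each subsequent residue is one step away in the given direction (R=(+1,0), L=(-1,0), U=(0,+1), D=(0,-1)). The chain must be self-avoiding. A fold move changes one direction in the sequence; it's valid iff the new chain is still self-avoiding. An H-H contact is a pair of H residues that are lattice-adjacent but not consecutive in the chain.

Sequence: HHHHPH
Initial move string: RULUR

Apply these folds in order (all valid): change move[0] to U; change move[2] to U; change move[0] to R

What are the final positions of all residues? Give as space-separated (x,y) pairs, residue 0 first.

Answer: (0,0) (1,0) (1,1) (1,2) (1,3) (2,3)

Derivation:
Initial moves: RULUR
Fold: move[0]->U => UULUR (positions: [(0, 0), (0, 1), (0, 2), (-1, 2), (-1, 3), (0, 3)])
Fold: move[2]->U => UUUUR (positions: [(0, 0), (0, 1), (0, 2), (0, 3), (0, 4), (1, 4)])
Fold: move[0]->R => RUUUR (positions: [(0, 0), (1, 0), (1, 1), (1, 2), (1, 3), (2, 3)])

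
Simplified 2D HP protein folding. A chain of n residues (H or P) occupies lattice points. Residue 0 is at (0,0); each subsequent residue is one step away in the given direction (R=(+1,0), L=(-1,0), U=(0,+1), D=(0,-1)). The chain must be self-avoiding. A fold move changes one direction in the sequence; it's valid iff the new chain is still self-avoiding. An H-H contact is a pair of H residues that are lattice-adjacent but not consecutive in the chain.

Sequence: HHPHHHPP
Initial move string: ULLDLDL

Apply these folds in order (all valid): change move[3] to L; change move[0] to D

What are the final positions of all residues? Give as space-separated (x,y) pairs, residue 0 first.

Initial moves: ULLDLDL
Fold: move[3]->L => ULLLLDL (positions: [(0, 0), (0, 1), (-1, 1), (-2, 1), (-3, 1), (-4, 1), (-4, 0), (-5, 0)])
Fold: move[0]->D => DLLLLDL (positions: [(0, 0), (0, -1), (-1, -1), (-2, -1), (-3, -1), (-4, -1), (-4, -2), (-5, -2)])

Answer: (0,0) (0,-1) (-1,-1) (-2,-1) (-3,-1) (-4,-1) (-4,-2) (-5,-2)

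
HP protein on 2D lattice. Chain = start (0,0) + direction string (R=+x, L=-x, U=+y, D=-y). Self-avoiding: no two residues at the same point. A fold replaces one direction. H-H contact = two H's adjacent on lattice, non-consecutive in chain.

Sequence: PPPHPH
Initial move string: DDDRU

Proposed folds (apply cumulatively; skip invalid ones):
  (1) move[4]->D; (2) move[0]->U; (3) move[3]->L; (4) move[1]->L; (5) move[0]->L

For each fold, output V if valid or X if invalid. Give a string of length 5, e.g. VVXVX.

Answer: VXVVV

Derivation:
Initial: DDDRU -> [(0, 0), (0, -1), (0, -2), (0, -3), (1, -3), (1, -2)]
Fold 1: move[4]->D => DDDRD VALID
Fold 2: move[0]->U => UDDRD INVALID (collision), skipped
Fold 3: move[3]->L => DDDLD VALID
Fold 4: move[1]->L => DLDLD VALID
Fold 5: move[0]->L => LLDLD VALID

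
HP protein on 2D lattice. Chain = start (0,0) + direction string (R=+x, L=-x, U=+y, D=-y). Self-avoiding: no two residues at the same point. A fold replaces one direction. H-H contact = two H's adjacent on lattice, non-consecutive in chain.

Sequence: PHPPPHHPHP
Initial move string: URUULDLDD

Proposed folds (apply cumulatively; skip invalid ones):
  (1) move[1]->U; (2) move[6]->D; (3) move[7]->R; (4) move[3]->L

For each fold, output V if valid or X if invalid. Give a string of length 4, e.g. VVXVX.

Answer: VVXV

Derivation:
Initial: URUULDLDD -> [(0, 0), (0, 1), (1, 1), (1, 2), (1, 3), (0, 3), (0, 2), (-1, 2), (-1, 1), (-1, 0)]
Fold 1: move[1]->U => UUUULDLDD VALID
Fold 2: move[6]->D => UUUULDDDD VALID
Fold 3: move[7]->R => UUUULDDRD INVALID (collision), skipped
Fold 4: move[3]->L => UUULLDDDD VALID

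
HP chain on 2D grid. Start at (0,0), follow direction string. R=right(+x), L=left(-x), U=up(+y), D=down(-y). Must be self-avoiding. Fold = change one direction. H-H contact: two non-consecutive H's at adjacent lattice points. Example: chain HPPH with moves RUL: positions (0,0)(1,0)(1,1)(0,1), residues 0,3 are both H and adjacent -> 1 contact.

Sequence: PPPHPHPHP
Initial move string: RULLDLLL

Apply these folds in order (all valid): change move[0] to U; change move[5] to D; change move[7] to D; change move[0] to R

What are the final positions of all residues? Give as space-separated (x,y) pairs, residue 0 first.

Initial moves: RULLDLLL
Fold: move[0]->U => UULLDLLL (positions: [(0, 0), (0, 1), (0, 2), (-1, 2), (-2, 2), (-2, 1), (-3, 1), (-4, 1), (-5, 1)])
Fold: move[5]->D => UULLDDLL (positions: [(0, 0), (0, 1), (0, 2), (-1, 2), (-2, 2), (-2, 1), (-2, 0), (-3, 0), (-4, 0)])
Fold: move[7]->D => UULLDDLD (positions: [(0, 0), (0, 1), (0, 2), (-1, 2), (-2, 2), (-2, 1), (-2, 0), (-3, 0), (-3, -1)])
Fold: move[0]->R => RULLDDLD (positions: [(0, 0), (1, 0), (1, 1), (0, 1), (-1, 1), (-1, 0), (-1, -1), (-2, -1), (-2, -2)])

Answer: (0,0) (1,0) (1,1) (0,1) (-1,1) (-1,0) (-1,-1) (-2,-1) (-2,-2)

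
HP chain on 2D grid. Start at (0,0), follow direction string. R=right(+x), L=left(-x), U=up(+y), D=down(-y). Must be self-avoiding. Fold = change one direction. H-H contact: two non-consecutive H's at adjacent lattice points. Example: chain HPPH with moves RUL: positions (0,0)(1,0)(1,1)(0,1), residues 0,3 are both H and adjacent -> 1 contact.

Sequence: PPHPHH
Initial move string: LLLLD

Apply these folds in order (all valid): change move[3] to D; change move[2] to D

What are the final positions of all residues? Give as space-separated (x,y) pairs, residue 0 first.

Initial moves: LLLLD
Fold: move[3]->D => LLLDD (positions: [(0, 0), (-1, 0), (-2, 0), (-3, 0), (-3, -1), (-3, -2)])
Fold: move[2]->D => LLDDD (positions: [(0, 0), (-1, 0), (-2, 0), (-2, -1), (-2, -2), (-2, -3)])

Answer: (0,0) (-1,0) (-2,0) (-2,-1) (-2,-2) (-2,-3)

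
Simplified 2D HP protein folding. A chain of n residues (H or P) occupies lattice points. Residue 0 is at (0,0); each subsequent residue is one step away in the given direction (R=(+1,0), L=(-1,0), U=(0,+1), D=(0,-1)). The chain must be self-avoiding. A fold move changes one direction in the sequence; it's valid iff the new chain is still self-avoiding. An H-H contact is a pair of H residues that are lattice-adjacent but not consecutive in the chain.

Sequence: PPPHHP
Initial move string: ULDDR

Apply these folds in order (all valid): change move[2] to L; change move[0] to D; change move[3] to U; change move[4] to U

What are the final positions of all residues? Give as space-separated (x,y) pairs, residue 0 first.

Initial moves: ULDDR
Fold: move[2]->L => ULLDR (positions: [(0, 0), (0, 1), (-1, 1), (-2, 1), (-2, 0), (-1, 0)])
Fold: move[0]->D => DLLDR (positions: [(0, 0), (0, -1), (-1, -1), (-2, -1), (-2, -2), (-1, -2)])
Fold: move[3]->U => DLLUR (positions: [(0, 0), (0, -1), (-1, -1), (-2, -1), (-2, 0), (-1, 0)])
Fold: move[4]->U => DLLUU (positions: [(0, 0), (0, -1), (-1, -1), (-2, -1), (-2, 0), (-2, 1)])

Answer: (0,0) (0,-1) (-1,-1) (-2,-1) (-2,0) (-2,1)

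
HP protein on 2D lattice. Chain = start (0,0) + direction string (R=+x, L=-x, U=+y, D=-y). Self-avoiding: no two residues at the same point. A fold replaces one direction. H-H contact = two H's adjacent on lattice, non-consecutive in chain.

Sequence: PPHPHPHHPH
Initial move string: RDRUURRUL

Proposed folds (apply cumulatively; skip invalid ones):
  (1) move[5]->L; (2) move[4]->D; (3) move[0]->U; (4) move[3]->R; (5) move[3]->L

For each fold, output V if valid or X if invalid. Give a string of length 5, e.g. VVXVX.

Initial: RDRUURRUL -> [(0, 0), (1, 0), (1, -1), (2, -1), (2, 0), (2, 1), (3, 1), (4, 1), (4, 2), (3, 2)]
Fold 1: move[5]->L => RDRUULRUL INVALID (collision), skipped
Fold 2: move[4]->D => RDRUDRRUL INVALID (collision), skipped
Fold 3: move[0]->U => UDRUURRUL INVALID (collision), skipped
Fold 4: move[3]->R => RDRRURRUL VALID
Fold 5: move[3]->L => RDRLURRUL INVALID (collision), skipped

Answer: XXXVX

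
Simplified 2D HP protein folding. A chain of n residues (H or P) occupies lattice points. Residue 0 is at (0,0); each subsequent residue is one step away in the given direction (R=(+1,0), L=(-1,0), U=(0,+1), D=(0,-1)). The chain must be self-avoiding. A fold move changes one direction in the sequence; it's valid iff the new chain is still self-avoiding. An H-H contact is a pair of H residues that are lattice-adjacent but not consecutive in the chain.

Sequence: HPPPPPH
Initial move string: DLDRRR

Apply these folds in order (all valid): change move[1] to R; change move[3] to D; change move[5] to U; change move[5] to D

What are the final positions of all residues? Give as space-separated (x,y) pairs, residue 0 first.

Initial moves: DLDRRR
Fold: move[1]->R => DRDRRR (positions: [(0, 0), (0, -1), (1, -1), (1, -2), (2, -2), (3, -2), (4, -2)])
Fold: move[3]->D => DRDDRR (positions: [(0, 0), (0, -1), (1, -1), (1, -2), (1, -3), (2, -3), (3, -3)])
Fold: move[5]->U => DRDDRU (positions: [(0, 0), (0, -1), (1, -1), (1, -2), (1, -3), (2, -3), (2, -2)])
Fold: move[5]->D => DRDDRD (positions: [(0, 0), (0, -1), (1, -1), (1, -2), (1, -3), (2, -3), (2, -4)])

Answer: (0,0) (0,-1) (1,-1) (1,-2) (1,-3) (2,-3) (2,-4)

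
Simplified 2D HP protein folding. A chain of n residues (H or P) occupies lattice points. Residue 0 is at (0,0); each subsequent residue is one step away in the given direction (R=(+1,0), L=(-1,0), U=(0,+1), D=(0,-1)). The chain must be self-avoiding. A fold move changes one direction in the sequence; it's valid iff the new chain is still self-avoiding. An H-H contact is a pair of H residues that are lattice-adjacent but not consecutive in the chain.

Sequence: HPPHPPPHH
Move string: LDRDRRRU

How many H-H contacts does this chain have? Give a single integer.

Answer: 1

Derivation:
Positions: [(0, 0), (-1, 0), (-1, -1), (0, -1), (0, -2), (1, -2), (2, -2), (3, -2), (3, -1)]
H-H contact: residue 0 @(0,0) - residue 3 @(0, -1)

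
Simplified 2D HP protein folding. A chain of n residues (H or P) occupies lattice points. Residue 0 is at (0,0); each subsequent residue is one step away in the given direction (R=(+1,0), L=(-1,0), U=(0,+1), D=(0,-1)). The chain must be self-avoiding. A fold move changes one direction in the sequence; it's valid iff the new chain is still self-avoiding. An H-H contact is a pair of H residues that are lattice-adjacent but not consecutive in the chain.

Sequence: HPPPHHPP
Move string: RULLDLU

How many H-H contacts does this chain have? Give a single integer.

Positions: [(0, 0), (1, 0), (1, 1), (0, 1), (-1, 1), (-1, 0), (-2, 0), (-2, 1)]
H-H contact: residue 0 @(0,0) - residue 5 @(-1, 0)

Answer: 1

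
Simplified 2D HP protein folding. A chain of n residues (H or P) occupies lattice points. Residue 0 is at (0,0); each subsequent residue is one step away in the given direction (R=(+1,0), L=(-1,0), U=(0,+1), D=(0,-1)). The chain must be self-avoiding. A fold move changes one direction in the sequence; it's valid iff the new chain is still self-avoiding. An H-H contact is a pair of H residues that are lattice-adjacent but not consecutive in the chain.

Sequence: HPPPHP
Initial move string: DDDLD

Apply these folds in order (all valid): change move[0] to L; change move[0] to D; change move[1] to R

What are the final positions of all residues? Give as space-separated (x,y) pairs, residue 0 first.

Initial moves: DDDLD
Fold: move[0]->L => LDDLD (positions: [(0, 0), (-1, 0), (-1, -1), (-1, -2), (-2, -2), (-2, -3)])
Fold: move[0]->D => DDDLD (positions: [(0, 0), (0, -1), (0, -2), (0, -3), (-1, -3), (-1, -4)])
Fold: move[1]->R => DRDLD (positions: [(0, 0), (0, -1), (1, -1), (1, -2), (0, -2), (0, -3)])

Answer: (0,0) (0,-1) (1,-1) (1,-2) (0,-2) (0,-3)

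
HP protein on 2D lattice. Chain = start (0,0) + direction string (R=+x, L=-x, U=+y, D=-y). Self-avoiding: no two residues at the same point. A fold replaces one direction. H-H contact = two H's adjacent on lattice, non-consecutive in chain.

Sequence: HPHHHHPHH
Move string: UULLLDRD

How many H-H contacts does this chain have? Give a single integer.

Positions: [(0, 0), (0, 1), (0, 2), (-1, 2), (-2, 2), (-3, 2), (-3, 1), (-2, 1), (-2, 0)]
H-H contact: residue 4 @(-2,2) - residue 7 @(-2, 1)

Answer: 1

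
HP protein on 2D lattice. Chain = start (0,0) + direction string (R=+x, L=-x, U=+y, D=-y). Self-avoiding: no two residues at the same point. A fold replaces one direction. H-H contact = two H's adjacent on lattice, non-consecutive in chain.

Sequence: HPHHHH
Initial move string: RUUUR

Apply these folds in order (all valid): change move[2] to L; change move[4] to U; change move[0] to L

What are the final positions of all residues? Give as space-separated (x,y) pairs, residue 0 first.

Answer: (0,0) (-1,0) (-1,1) (-2,1) (-2,2) (-2,3)

Derivation:
Initial moves: RUUUR
Fold: move[2]->L => RULUR (positions: [(0, 0), (1, 0), (1, 1), (0, 1), (0, 2), (1, 2)])
Fold: move[4]->U => RULUU (positions: [(0, 0), (1, 0), (1, 1), (0, 1), (0, 2), (0, 3)])
Fold: move[0]->L => LULUU (positions: [(0, 0), (-1, 0), (-1, 1), (-2, 1), (-2, 2), (-2, 3)])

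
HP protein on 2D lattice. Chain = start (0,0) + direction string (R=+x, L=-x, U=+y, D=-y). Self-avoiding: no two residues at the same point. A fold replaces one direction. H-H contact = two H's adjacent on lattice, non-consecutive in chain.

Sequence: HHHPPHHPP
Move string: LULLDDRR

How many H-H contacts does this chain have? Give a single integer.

Answer: 0

Derivation:
Positions: [(0, 0), (-1, 0), (-1, 1), (-2, 1), (-3, 1), (-3, 0), (-3, -1), (-2, -1), (-1, -1)]
No H-H contacts found.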